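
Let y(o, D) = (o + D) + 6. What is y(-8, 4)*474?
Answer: 948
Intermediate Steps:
y(o, D) = 6 + D + o (y(o, D) = (D + o) + 6 = 6 + D + o)
y(-8, 4)*474 = (6 + 4 - 8)*474 = 2*474 = 948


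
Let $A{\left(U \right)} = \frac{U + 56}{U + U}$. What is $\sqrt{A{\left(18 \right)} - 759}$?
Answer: $\frac{5 i \sqrt{1090}}{6} \approx 27.513 i$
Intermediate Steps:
$A{\left(U \right)} = \frac{56 + U}{2 U}$
$\sqrt{A{\left(18 \right)} - 759} = \sqrt{\frac{56 + 18}{2 \cdot 18} - 759} = \sqrt{\frac{1}{2} \cdot \frac{1}{18} \cdot 74 - 759} = \sqrt{\frac{37}{18} - 759} = \sqrt{- \frac{13625}{18}} = \frac{5 i \sqrt{1090}}{6}$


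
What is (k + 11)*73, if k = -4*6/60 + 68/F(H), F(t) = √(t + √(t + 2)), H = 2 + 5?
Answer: 3869/5 + 2482*√10/5 ≈ 2343.6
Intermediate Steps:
H = 7
F(t) = √(t + √(2 + t))
k = -⅖ + 34*√10/5 (k = -4*6/60 + 68/(√(7 + √(2 + 7))) = -24*1/60 + 68/(√(7 + √9)) = -⅖ + 68/(√(7 + 3)) = -⅖ + 68/(√10) = -⅖ + 68*(√10/10) = -⅖ + 34*√10/5 ≈ 21.103)
(k + 11)*73 = ((-⅖ + 34*√10/5) + 11)*73 = (53/5 + 34*√10/5)*73 = 3869/5 + 2482*√10/5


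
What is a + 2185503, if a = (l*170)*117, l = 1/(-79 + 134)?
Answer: 24044511/11 ≈ 2.1859e+6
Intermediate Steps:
l = 1/55 ≈ 0.018182
a = 3978/11 (a = ((1/55)*170)*117 = (34/11)*117 = 3978/11 ≈ 361.64)
a + 2185503 = 3978/11 + 2185503 = 24044511/11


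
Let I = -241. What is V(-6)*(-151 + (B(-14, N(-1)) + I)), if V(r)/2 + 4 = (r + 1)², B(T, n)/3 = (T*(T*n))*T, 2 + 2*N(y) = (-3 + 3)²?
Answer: 329280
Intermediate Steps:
N(y) = -1 (N(y) = -1 + (-3 + 3)²/2 = -1 + (½)*0² = -1 + (½)*0 = -1 + 0 = -1)
B(T, n) = 3*n*T³ (B(T, n) = 3*((T*(T*n))*T) = 3*((n*T²)*T) = 3*(n*T³) = 3*n*T³)
V(r) = -8 + 2*(1 + r)² (V(r) = -8 + 2*(r + 1)² = -8 + 2*(1 + r)²)
V(-6)*(-151 + (B(-14, N(-1)) + I)) = (-8 + 2*(1 - 6)²)*(-151 + (3*(-1)*(-14)³ - 241)) = (-8 + 2*(-5)²)*(-151 + (3*(-1)*(-2744) - 241)) = (-8 + 2*25)*(-151 + (8232 - 241)) = (-8 + 50)*(-151 + 7991) = 42*7840 = 329280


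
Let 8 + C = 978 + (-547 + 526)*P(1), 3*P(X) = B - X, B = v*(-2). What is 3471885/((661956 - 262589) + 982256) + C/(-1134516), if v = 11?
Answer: 437482940783/174163711052 ≈ 2.5119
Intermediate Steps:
B = -22 (B = 11*(-2) = -22)
P(X) = -22/3 - X/3 (P(X) = (-22 - X)/3 = -22/3 - X/3)
C = 1131 (C = -8 + (978 + (-547 + 526)*(-22/3 - ⅓*1)) = -8 + (978 - 21*(-22/3 - ⅓)) = -8 + (978 - 21*(-23/3)) = -8 + (978 + 161) = -8 + 1139 = 1131)
3471885/((661956 - 262589) + 982256) + C/(-1134516) = 3471885/((661956 - 262589) + 982256) + 1131/(-1134516) = 3471885/(399367 + 982256) + 1131*(-1/1134516) = 3471885/1381623 - 377/378172 = 3471885*(1/1381623) - 377/378172 = 1157295/460541 - 377/378172 = 437482940783/174163711052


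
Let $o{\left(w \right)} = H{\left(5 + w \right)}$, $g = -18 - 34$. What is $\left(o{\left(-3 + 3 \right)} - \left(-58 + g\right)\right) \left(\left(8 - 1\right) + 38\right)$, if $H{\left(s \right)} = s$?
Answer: $5175$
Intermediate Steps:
$g = -52$
$o{\left(w \right)} = 5 + w$
$\left(o{\left(-3 + 3 \right)} - \left(-58 + g\right)\right) \left(\left(8 - 1\right) + 38\right) = \left(\left(5 + \left(-3 + 3\right)\right) + \left(58 - -52\right)\right) \left(\left(8 - 1\right) + 38\right) = \left(\left(5 + 0\right) + \left(58 + 52\right)\right) \left(7 + 38\right) = \left(5 + 110\right) 45 = 115 \cdot 45 = 5175$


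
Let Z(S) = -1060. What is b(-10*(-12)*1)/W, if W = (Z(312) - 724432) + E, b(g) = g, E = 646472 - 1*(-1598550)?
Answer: 4/50651 ≈ 7.8972e-5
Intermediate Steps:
E = 2245022 (E = 646472 + 1598550 = 2245022)
W = 1519530 (W = (-1060 - 724432) + 2245022 = -725492 + 2245022 = 1519530)
b(-10*(-12)*1)/W = (-10*(-12)*1)/1519530 = (120*1)*(1/1519530) = 120*(1/1519530) = 4/50651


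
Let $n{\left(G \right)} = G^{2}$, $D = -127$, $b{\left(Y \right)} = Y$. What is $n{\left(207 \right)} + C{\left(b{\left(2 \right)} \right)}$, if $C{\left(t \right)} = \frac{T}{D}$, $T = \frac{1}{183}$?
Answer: $\frac{995853608}{23241} \approx 42849.0$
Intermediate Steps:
$T = \frac{1}{183} \approx 0.0054645$
$C{\left(t \right)} = - \frac{1}{23241}$ ($C{\left(t \right)} = \frac{1}{183 \left(-127\right)} = \frac{1}{183} \left(- \frac{1}{127}\right) = - \frac{1}{23241}$)
$n{\left(207 \right)} + C{\left(b{\left(2 \right)} \right)} = 207^{2} - \frac{1}{23241} = 42849 - \frac{1}{23241} = \frac{995853608}{23241}$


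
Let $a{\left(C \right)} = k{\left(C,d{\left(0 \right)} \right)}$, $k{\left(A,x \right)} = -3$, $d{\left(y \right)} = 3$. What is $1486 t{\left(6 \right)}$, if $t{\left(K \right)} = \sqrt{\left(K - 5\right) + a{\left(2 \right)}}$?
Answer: $1486 i \sqrt{2} \approx 2101.5 i$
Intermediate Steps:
$a{\left(C \right)} = -3$
$t{\left(K \right)} = \sqrt{-8 + K}$ ($t{\left(K \right)} = \sqrt{\left(K - 5\right) - 3} = \sqrt{\left(-5 + K\right) - 3} = \sqrt{-8 + K}$)
$1486 t{\left(6 \right)} = 1486 \sqrt{-8 + 6} = 1486 \sqrt{-2} = 1486 i \sqrt{2}$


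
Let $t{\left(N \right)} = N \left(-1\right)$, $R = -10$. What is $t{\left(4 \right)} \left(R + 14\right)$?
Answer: $-16$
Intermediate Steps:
$t{\left(N \right)} = - N$
$t{\left(4 \right)} \left(R + 14\right) = \left(-1\right) 4 \left(-10 + 14\right) = \left(-4\right) 4 = -16$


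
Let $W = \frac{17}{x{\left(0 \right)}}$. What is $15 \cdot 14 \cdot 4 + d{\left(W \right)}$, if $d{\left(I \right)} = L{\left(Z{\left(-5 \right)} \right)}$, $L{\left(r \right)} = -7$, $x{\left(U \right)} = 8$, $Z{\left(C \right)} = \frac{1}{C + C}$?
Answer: $833$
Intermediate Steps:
$Z{\left(C \right)} = \frac{1}{2 C}$
$W = \frac{17}{8} \approx 2.125$
$d{\left(I \right)} = -7$
$15 \cdot 14 \cdot 4 + d{\left(W \right)} = 15 \cdot 14 \cdot 4 - 7 = 210 \cdot 4 - 7 = 840 - 7 = 833$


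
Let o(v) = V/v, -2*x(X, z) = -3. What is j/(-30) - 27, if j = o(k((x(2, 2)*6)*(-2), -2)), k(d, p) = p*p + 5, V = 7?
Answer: -7297/270 ≈ -27.026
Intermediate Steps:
x(X, z) = 3/2 (x(X, z) = -½*(-3) = 3/2)
k(d, p) = 5 + p² (k(d, p) = p² + 5 = 5 + p²)
o(v) = 7/v
j = 7/9 (j = 7/(5 + (-2)²) = 7/(5 + 4) = 7/9 ≈ 0.77778)
j/(-30) - 27 = (7/9)/(-30) - 27 = -1/30*7/9 - 27 = -7/270 - 27 = -7297/270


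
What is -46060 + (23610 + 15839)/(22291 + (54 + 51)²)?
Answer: -1534495511/33316 ≈ -46059.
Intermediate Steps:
-46060 + (23610 + 15839)/(22291 + (54 + 51)²) = -46060 + 39449/(22291 + 105²) = -46060 + 39449/(22291 + 11025) = -46060 + 39449/33316 = -1534495511/33316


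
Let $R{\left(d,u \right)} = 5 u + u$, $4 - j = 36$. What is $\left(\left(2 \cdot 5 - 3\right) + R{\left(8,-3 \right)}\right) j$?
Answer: $352$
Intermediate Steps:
$j = -32$ ($j = 4 - 36 = -32$)
$R{\left(d,u \right)} = 6 u$
$\left(\left(2 \cdot 5 - 3\right) + R{\left(8,-3 \right)}\right) j = \left(\left(2 \cdot 5 - 3\right) + 6 \left(-3\right)\right) \left(-32\right) = \left(\left(10 - 3\right) - 18\right) \left(-32\right) = \left(7 - 18\right) \left(-32\right) = \left(-11\right) \left(-32\right) = 352$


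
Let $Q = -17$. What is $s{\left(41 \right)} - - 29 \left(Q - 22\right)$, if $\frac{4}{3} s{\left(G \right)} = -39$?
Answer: $- \frac{4641}{4} \approx -1160.3$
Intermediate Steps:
$s{\left(G \right)} = - \frac{117}{4}$ ($s{\left(G \right)} = \frac{3}{4} \left(-39\right) = - \frac{117}{4}$)
$s{\left(41 \right)} - - 29 \left(Q - 22\right) = - \frac{117}{4} - - 29 \left(-17 - 22\right) = - \frac{117}{4} - \left(-29\right) \left(-39\right) = - \frac{117}{4} - 1131 = - \frac{4641}{4}$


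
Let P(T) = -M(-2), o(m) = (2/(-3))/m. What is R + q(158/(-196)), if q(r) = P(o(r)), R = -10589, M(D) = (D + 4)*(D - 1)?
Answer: -10583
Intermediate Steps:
M(D) = (-1 + D)*(4 + D) (M(D) = (4 + D)*(-1 + D) = (-1 + D)*(4 + D))
o(m) = -2/(3*m) (o(m) = (2*(-1/3))/m = -2/(3*m))
P(T) = 6 (P(T) = -(-4 + (-2)**2 + 3*(-2)) = -(-4 + 4 - 6) = -1*(-6) = 6)
q(r) = 6
R + q(158/(-196)) = -10589 + 6 = -10583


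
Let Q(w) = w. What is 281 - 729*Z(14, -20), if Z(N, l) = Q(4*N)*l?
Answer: 816761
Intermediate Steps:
Z(N, l) = 4*N*l (Z(N, l) = (4*N)*l = 4*N*l)
281 - 729*Z(14, -20) = 281 - 2916*14*(-20) = 281 - 729*(-1120) = 281 + 816480 = 816761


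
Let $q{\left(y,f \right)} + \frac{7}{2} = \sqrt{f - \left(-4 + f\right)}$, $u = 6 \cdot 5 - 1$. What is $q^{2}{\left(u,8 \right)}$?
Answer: $\frac{9}{4} \approx 2.25$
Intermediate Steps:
$u = 29$ ($u = 30 - 1 = 29$)
$q{\left(y,f \right)} = - \frac{3}{2}$ ($q{\left(y,f \right)} = - \frac{7}{2} + \sqrt{f - \left(-4 + f\right)} = - \frac{7}{2} + \sqrt{4} = - \frac{7}{2} + 2 = - \frac{3}{2}$)
$q^{2}{\left(u,8 \right)} = \left(- \frac{3}{2}\right)^{2} = \frac{9}{4}$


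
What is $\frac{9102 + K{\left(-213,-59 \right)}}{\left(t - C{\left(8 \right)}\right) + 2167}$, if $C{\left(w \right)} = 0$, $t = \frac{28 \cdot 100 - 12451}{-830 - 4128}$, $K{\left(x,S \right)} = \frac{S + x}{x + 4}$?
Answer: $\frac{9433041220}{2247510133} \approx 4.1971$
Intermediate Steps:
$K{\left(x,S \right)} = \frac{S + x}{4 + x}$
$t = \frac{9651}{4958}$ ($t = \frac{2800 - 12451}{-4958} = \left(-9651\right) \left(- \frac{1}{4958}\right) = \frac{9651}{4958} \approx 1.9466$)
$\frac{9102 + K{\left(-213,-59 \right)}}{\left(t - C{\left(8 \right)}\right) + 2167} = \frac{9102 + \frac{-59 - 213}{4 - 213}}{\left(\frac{9651}{4958} - 0\right) + 2167} = \frac{9102 + \frac{1}{-209} \left(-272\right)}{\left(\frac{9651}{4958} + 0\right) + 2167} = \frac{9102 - - \frac{272}{209}}{\frac{9651}{4958} + 2167} = \frac{9102 + \frac{272}{209}}{\frac{10753637}{4958}} = \frac{1902590}{209} \cdot \frac{4958}{10753637} = \frac{9433041220}{2247510133}$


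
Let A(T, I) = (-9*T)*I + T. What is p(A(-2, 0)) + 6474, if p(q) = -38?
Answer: 6436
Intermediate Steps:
A(T, I) = T - 9*I*T (A(T, I) = -9*I*T + T = T - 9*I*T)
p(A(-2, 0)) + 6474 = -38 + 6474 = 6436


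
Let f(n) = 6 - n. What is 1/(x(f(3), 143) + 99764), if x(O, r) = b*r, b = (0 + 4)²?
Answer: 1/102052 ≈ 9.7989e-6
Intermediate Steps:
b = 16 (b = 4² = 16)
x(O, r) = 16*r
1/(x(f(3), 143) + 99764) = 1/(16*143 + 99764) = 1/(2288 + 99764) = 1/102052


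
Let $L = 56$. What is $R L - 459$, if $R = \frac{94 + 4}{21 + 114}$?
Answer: $- \frac{56477}{135} \approx -418.35$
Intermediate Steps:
$R = \frac{98}{135} \approx 0.72593$
$R L - 459 = \frac{98}{135} \cdot 56 - 459 = \frac{5488}{135} - 459 = - \frac{56477}{135}$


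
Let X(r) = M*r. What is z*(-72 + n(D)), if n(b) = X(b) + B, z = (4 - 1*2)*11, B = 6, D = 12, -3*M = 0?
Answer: -1452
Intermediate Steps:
M = 0 (M = -1/3*0 = 0)
X(r) = 0 (X(r) = 0*r = 0)
z = 22 (z = (4 - 2)*11 = 2*11 = 22)
n(b) = 6 (n(b) = 0 + 6 = 6)
z*(-72 + n(D)) = 22*(-72 + 6) = 22*(-66) = -1452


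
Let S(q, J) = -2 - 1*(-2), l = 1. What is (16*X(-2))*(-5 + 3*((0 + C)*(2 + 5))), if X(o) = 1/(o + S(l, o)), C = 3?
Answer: -464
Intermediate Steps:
S(q, J) = 0 (S(q, J) = -2 + 2 = 0)
X(o) = 1/o (X(o) = 1/(o + 0) = 1/o)
(16*X(-2))*(-5 + 3*((0 + C)*(2 + 5))) = (16/(-2))*(-5 + 3*((0 + 3)*(2 + 5))) = (16*(-½))*(-5 + 3*(3*7)) = -8*(-5 + 3*21) = -8*(-5 + 63) = -8*58 = -464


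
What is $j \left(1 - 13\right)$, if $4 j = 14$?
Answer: $-42$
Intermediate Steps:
$j = \frac{7}{2}$ ($j = \frac{1}{4} \cdot 14 = \frac{7}{2} \approx 3.5$)
$j \left(1 - 13\right) = \frac{7 \left(1 - 13\right)}{2} = \frac{7}{2} \left(-12\right) = -42$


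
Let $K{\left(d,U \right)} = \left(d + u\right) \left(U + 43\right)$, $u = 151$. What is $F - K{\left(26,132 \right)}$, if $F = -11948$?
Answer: $-42923$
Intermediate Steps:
$K{\left(d,U \right)} = \left(43 + U\right) \left(151 + d\right)$ ($K{\left(d,U \right)} = \left(d + 151\right) \left(U + 43\right) = \left(151 + d\right) \left(43 + U\right) = \left(43 + U\right) \left(151 + d\right)$)
$F - K{\left(26,132 \right)} = -11948 - \left(6493 + 43 \cdot 26 + 151 \cdot 132 + 132 \cdot 26\right) = -11948 - \left(6493 + 1118 + 19932 + 3432\right) = -11948 - 30975 = -42923$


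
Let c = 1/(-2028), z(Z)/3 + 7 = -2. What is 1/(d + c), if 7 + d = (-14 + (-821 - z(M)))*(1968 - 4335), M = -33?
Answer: 2028/3878608811 ≈ 5.2287e-7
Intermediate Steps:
z(Z) = -27 (z(Z) = -21 + 3*(-2) = -21 - 6 = -27)
c = -1/2028 ≈ -0.00049310
d = 1912529 (d = -7 + (-14 + (-821 - 1*(-27)))*(1968 - 4335) = -7 + (-14 + (-821 + 27))*(-2367) = -7 + (-14 - 794)*(-2367) = -7 - 808*(-2367) = -7 + 1912536 = 1912529)
1/(d + c) = 1/(1912529 - 1/2028) = 1/(3878608811/2028) = 2028/3878608811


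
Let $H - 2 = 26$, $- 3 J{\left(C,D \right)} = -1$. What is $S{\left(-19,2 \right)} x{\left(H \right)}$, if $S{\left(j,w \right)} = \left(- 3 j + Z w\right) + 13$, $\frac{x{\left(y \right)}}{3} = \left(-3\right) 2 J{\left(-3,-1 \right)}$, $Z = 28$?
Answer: $-756$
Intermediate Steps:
$J{\left(C,D \right)} = \frac{1}{3}$ ($J{\left(C,D \right)} = \left(- \frac{1}{3}\right) \left(-1\right) = \frac{1}{3}$)
$H = 28$ ($H = 2 + 26 = 28$)
$x{\left(y \right)} = -6$ ($x{\left(y \right)} = 3 \left(-3\right) 2 \cdot \frac{1}{3} = 3 \left(\left(-6\right) \frac{1}{3}\right) = 3 \left(-2\right) = -6$)
$S{\left(j,w \right)} = 13 - 3 j + 28 w$ ($S{\left(j,w \right)} = \left(- 3 j + 28 w\right) + 13 = 13 - 3 j + 28 w$)
$S{\left(-19,2 \right)} x{\left(H \right)} = \left(13 - -57 + 28 \cdot 2\right) \left(-6\right) = \left(13 + 57 + 56\right) \left(-6\right) = 126 \left(-6\right) = -756$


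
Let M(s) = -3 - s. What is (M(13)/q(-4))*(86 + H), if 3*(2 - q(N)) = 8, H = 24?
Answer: 2640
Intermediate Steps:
q(N) = -2/3 (q(N) = 2 - 1/3*8 = 2 - 8/3 = -2/3)
(M(13)/q(-4))*(86 + H) = ((-3 - 1*13)/(-2/3))*(86 + 24) = ((-3 - 13)*(-3/2))*110 = -16*(-3/2)*110 = 24*110 = 2640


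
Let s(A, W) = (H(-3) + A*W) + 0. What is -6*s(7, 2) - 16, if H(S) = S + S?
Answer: -64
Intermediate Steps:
H(S) = 2*S
s(A, W) = -6 + A*W (s(A, W) = (2*(-3) + A*W) + 0 = (-6 + A*W) + 0 = -6 + A*W)
-6*s(7, 2) - 16 = -6*(-6 + 7*2) - 16 = -6*(-6 + 14) - 16 = -6*8 - 16 = -48 - 16 = -64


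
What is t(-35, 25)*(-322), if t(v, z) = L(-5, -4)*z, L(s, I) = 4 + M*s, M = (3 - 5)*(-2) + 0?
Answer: 128800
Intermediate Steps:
M = 4 (M = -2*(-2) + 0 = 4 + 0 = 4)
L(s, I) = 4 + 4*s
t(v, z) = -16*z (t(v, z) = (4 + 4*(-5))*z = (4 - 20)*z = -16*z)
t(-35, 25)*(-322) = -16*25*(-322) = -400*(-322) = 128800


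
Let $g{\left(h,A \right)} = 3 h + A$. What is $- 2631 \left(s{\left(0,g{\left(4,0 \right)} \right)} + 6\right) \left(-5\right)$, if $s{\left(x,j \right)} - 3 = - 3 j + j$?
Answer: $-197325$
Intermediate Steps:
$g{\left(h,A \right)} = A + 3 h$
$s{\left(x,j \right)} = 3 - 2 j$ ($s{\left(x,j \right)} = 3 + \left(- 3 j + j\right) = 3 - 2 j$)
$- 2631 \left(s{\left(0,g{\left(4,0 \right)} \right)} + 6\right) \left(-5\right) = - 2631 \left(\left(3 - 2 \left(0 + 3 \cdot 4\right)\right) + 6\right) \left(-5\right) = - 2631 \left(\left(3 - 2 \left(0 + 12\right)\right) + 6\right) \left(-5\right) = - 2631 \left(\left(3 - 24\right) + 6\right) \left(-5\right) = - 2631 \left(-21 + 6\right) \left(-5\right) = - 2631 \left(\left(-15\right) \left(-5\right)\right) = \left(-2631\right) 75 = -197325$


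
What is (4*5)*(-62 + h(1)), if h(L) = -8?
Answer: -1400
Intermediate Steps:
(4*5)*(-62 + h(1)) = (4*5)*(-62 - 8) = 20*(-70) = -1400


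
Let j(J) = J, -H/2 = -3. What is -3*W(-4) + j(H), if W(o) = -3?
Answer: 15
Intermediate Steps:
H = 6 (H = -2*(-3) = 6)
-3*W(-4) + j(H) = -3*(-3) + 6 = 9 + 6 = 15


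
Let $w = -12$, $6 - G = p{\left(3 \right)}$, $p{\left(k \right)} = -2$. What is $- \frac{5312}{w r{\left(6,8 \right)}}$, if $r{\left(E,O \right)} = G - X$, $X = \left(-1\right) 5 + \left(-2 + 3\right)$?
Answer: $\frac{332}{9} \approx 36.889$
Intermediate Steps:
$X = -4$ ($X = -5 + 1 = -4$)
$G = 8$ ($G = 6 - -2 = 6 + 2 = 8$)
$r{\left(E,O \right)} = 12$ ($r{\left(E,O \right)} = 8 - -4 = 8 + 4 = 12$)
$- \frac{5312}{w r{\left(6,8 \right)}} = - \frac{5312}{\left(-12\right) 12} = - \frac{5312}{-144} = \left(-5312\right) \left(- \frac{1}{144}\right) = \frac{332}{9}$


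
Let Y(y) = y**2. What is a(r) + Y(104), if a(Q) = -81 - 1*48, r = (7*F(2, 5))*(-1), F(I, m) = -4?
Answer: 10687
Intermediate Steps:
r = 28 (r = (7*(-4))*(-1) = -28*(-1) = 28)
a(Q) = -129 (a(Q) = -81 - 48 = -129)
a(r) + Y(104) = -129 + 104**2 = -129 + 10816 = 10687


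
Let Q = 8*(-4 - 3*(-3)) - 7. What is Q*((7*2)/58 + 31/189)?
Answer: 24442/1827 ≈ 13.378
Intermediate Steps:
Q = 33 (Q = 8*(-4 + 9) - 7 = 8*5 - 7 = 40 - 7 = 33)
Q*((7*2)/58 + 31/189) = 33*((7*2)/58 + 31/189) = 33*(14*(1/58) + 31*(1/189)) = 33*(7/29 + 31/189) = 33*(2222/5481) = 24442/1827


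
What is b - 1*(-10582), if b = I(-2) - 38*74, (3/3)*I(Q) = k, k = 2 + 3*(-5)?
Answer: 7757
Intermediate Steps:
k = -13 (k = 2 - 15 = -13)
I(Q) = -13
b = -2825 (b = -13 - 38*74 = -13 - 2812 = -2825)
b - 1*(-10582) = -2825 - 1*(-10582) = -2825 + 10582 = 7757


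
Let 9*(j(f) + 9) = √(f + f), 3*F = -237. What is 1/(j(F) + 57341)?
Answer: 2321946/133121808151 - 9*I*√158/266243616302 ≈ 1.7442e-5 - 4.2491e-10*I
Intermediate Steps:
F = -79 (F = (⅓)*(-237) = -79)
j(f) = -9 + √2*√f/9 (j(f) = -9 + √(f + f)/9 = -9 + √(2*f)/9 = -9 + (√2*√f)/9 = -9 + √2*√f/9)
1/(j(F) + 57341) = 1/((-9 + √2*√(-79)/9) + 57341) = 1/((-9 + √2*(I*√79)/9) + 57341) = 1/((-9 + I*√158/9) + 57341) = 1/(57332 + I*√158/9)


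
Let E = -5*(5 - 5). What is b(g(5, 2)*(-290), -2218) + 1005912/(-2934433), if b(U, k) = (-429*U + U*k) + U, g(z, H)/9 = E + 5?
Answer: 101326850813988/2934433 ≈ 3.4530e+7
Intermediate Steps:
E = 0 (E = -5*0 = 0)
g(z, H) = 45 (g(z, H) = 9*(0 + 5) = 9*5 = 45)
b(U, k) = -428*U + U*k
b(g(5, 2)*(-290), -2218) + 1005912/(-2934433) = (45*(-290))*(-428 - 2218) + 1005912/(-2934433) = -13050*(-2646) + 1005912*(-1/2934433) = 34530300 - 1005912/2934433 = 101326850813988/2934433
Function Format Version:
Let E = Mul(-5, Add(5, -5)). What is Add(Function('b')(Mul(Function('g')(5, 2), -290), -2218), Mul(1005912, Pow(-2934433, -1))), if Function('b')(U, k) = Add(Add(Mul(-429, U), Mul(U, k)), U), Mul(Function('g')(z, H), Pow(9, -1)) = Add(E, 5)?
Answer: Rational(101326850813988, 2934433) ≈ 3.4530e+7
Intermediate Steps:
E = 0 (E = Mul(-5, 0) = 0)
Function('g')(z, H) = 45 (Function('g')(z, H) = Mul(9, Add(0, 5)) = Mul(9, 5) = 45)
Function('b')(U, k) = Add(Mul(-428, U), Mul(U, k))
Add(Function('b')(Mul(Function('g')(5, 2), -290), -2218), Mul(1005912, Pow(-2934433, -1))) = Add(Mul(Mul(45, -290), Add(-428, -2218)), Mul(1005912, Pow(-2934433, -1))) = Add(Mul(-13050, -2646), Mul(1005912, Rational(-1, 2934433))) = Add(34530300, Rational(-1005912, 2934433)) = Rational(101326850813988, 2934433)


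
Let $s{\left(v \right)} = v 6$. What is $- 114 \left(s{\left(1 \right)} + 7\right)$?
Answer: $-1482$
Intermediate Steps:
$s{\left(v \right)} = 6 v$
$- 114 \left(s{\left(1 \right)} + 7\right) = - 114 \left(6 \cdot 1 + 7\right) = - 114 \left(6 + 7\right) = \left(-114\right) 13 = -1482$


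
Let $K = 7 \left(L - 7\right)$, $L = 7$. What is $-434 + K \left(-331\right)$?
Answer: $-434$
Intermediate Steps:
$K = 0$ ($K = 7 \left(7 - 7\right) = 7 \cdot 0 = 0$)
$-434 + K \left(-331\right) = -434 + 0 \left(-331\right) = -434 + 0 = -434$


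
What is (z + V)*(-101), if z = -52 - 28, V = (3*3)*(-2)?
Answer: 9898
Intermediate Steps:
V = -18 (V = 9*(-2) = -18)
z = -80
(z + V)*(-101) = (-80 - 18)*(-101) = -98*(-101) = 9898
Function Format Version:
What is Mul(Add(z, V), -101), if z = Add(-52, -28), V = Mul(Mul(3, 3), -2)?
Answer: 9898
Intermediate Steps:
V = -18 (V = Mul(9, -2) = -18)
z = -80
Mul(Add(z, V), -101) = Mul(Add(-80, -18), -101) = Mul(-98, -101) = 9898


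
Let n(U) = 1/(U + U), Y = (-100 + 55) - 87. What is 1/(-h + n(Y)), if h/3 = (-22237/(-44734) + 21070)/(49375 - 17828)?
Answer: -186281501736/373962388081 ≈ -0.49813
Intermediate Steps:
Y = -132 (Y = -45 - 87 = -132)
n(U) = 1/(2*U)
h = 2827702851/1411223498 (h = 3*((-22237/(-44734) + 21070)/(49375 - 17828)) = 3*((-22237*(-1/44734) + 21070)/31547) = 3*((22237/44734 + 21070)*(1/31547)) = 3*((942567617/44734)*(1/31547)) = 3*(942567617/1411223498) = 2827702851/1411223498 ≈ 2.0037)
1/(-h + n(Y)) = 1/(-1*2827702851/1411223498 + (½)/(-132)) = 1/(-2827702851/1411223498 + (½)*(-1/132)) = 1/(-2827702851/1411223498 - 1/264) = 1/(-373962388081/186281501736) = -186281501736/373962388081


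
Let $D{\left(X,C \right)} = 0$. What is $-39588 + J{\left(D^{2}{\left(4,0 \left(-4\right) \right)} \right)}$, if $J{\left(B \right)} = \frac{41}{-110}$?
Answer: $- \frac{4354721}{110} \approx -39588.0$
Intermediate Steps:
$J{\left(B \right)} = - \frac{41}{110}$ ($J{\left(B \right)} = 41 \left(- \frac{1}{110}\right) = - \frac{41}{110}$)
$-39588 + J{\left(D^{2}{\left(4,0 \left(-4\right) \right)} \right)} = -39588 - \frac{41}{110} = - \frac{4354721}{110}$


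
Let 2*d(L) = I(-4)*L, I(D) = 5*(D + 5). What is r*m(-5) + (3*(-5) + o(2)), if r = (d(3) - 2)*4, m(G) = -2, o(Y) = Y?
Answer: -57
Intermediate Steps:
I(D) = 25 + 5*D (I(D) = 5*(5 + D) = 25 + 5*D)
d(L) = 5*L/2 (d(L) = ((25 + 5*(-4))*L)/2 = ((25 - 20)*L)/2 = (5*L)/2 = 5*L/2)
r = 22 (r = ((5/2)*3 - 2)*4 = (15/2 - 2)*4 = (11/2)*4 = 22)
r*m(-5) + (3*(-5) + o(2)) = 22*(-2) + (3*(-5) + 2) = -44 + (-15 + 2) = -44 - 13 = -57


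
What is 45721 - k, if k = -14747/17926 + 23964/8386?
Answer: 3436407395517/75163718 ≈ 45719.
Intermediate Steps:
k = 152955161/75163718 (k = -14747*1/17926 + 23964*(1/8386) = -14747/17926 + 11982/4193 = 152955161/75163718 ≈ 2.0350)
45721 - k = 45721 - 1*152955161/75163718 = 45721 - 152955161/75163718 = 3436407395517/75163718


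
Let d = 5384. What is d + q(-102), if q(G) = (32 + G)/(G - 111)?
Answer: 1146862/213 ≈ 5384.3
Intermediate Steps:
q(G) = (32 + G)/(-111 + G)
d + q(-102) = 5384 + (32 - 102)/(-111 - 102) = 5384 - 70/(-213) = 5384 - 1/213*(-70) = 5384 + 70/213 = 1146862/213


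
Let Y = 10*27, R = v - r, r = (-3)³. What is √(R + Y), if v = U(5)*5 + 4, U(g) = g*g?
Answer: √426 ≈ 20.640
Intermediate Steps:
U(g) = g²
v = 129 (v = 5²*5 + 4 = 25*5 + 4 = 125 + 4 = 129)
r = -27
R = 156 (R = 129 - 1*(-27) = 129 + 27 = 156)
Y = 270
√(R + Y) = √(156 + 270) = √426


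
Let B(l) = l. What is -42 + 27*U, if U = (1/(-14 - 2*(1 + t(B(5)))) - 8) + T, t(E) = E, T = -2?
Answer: -8139/26 ≈ -313.04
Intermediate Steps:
U = -261/26 (U = (1/(-14 - 2*(1 + 5)) - 8) - 2 = (1/(-14 - 2*6) - 8) - 2 = (1/(-14 - 12) - 8) - 2 = (1/(-26) - 8) - 2 = (-1/26 - 8) - 2 = -209/26 - 2 = -261/26 ≈ -10.038)
-42 + 27*U = -42 + 27*(-261/26) = -42 - 7047/26 = -8139/26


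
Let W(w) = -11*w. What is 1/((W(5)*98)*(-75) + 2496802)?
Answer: 1/2901052 ≈ 3.4470e-7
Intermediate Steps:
1/((W(5)*98)*(-75) + 2496802) = 1/((-11*5*98)*(-75) + 2496802) = 1/(-55*98*(-75) + 2496802) = 1/(-5390*(-75) + 2496802) = 1/(404250 + 2496802) = 1/2901052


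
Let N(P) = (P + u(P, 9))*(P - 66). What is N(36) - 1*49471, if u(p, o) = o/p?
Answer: -101117/2 ≈ -50559.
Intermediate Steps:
N(P) = (-66 + P)*(P + 9/P) (N(P) = (P + 9/P)*(P - 66) = (P + 9/P)*(-66 + P) = (-66 + P)*(P + 9/P))
N(36) - 1*49471 = (9 + 36² - 594/36 - 66*36) - 1*49471 = (9 + 1296 - 594*1/36 - 2376) - 49471 = (9 + 1296 - 33/2 - 2376) - 49471 = -2175/2 - 49471 = -101117/2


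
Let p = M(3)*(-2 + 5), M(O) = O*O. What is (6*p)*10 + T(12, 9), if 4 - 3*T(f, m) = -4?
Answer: 4868/3 ≈ 1622.7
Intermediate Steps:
T(f, m) = 8/3 (T(f, m) = 4/3 - ⅓*(-4) = 4/3 + 4/3 = 8/3)
M(O) = O²
p = 27 (p = 3²*(-2 + 5) = 9*3 = 27)
(6*p)*10 + T(12, 9) = (6*27)*10 + 8/3 = 162*10 + 8/3 = 1620 + 8/3 = 4868/3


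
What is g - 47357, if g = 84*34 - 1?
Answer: -44502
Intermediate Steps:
g = 2855 (g = 2856 - 1 = 2855)
g - 47357 = 2855 - 47357 = -44502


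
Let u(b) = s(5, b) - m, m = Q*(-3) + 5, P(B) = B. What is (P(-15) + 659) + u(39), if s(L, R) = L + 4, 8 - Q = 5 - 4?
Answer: 669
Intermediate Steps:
Q = 7 (Q = 8 - (5 - 4) = 8 - 1*1 = 8 - 1 = 7)
s(L, R) = 4 + L
m = -16 (m = 7*(-3) + 5 = -21 + 5 = -16)
u(b) = 25 (u(b) = (4 + 5) - 1*(-16) = 9 + 16 = 25)
(P(-15) + 659) + u(39) = (-15 + 659) + 25 = 644 + 25 = 669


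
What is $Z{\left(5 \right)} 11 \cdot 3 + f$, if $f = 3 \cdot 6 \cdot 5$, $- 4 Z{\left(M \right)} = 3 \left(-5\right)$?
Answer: $\frac{855}{4} \approx 213.75$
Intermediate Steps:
$Z{\left(M \right)} = \frac{15}{4}$ ($Z{\left(M \right)} = - \frac{3 \left(-5\right)}{4} = \left(- \frac{1}{4}\right) \left(-15\right) = \frac{15}{4}$)
$f = 90$ ($f = 18 \cdot 5 = 90$)
$Z{\left(5 \right)} 11 \cdot 3 + f = \frac{15 \cdot 11 \cdot 3}{4} + 90 = \frac{15}{4} \cdot 33 + 90 = \frac{495}{4} + 90 = \frac{855}{4}$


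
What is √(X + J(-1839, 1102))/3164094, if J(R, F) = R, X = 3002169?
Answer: √333370/1054698 ≈ 0.00054744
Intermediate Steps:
√(X + J(-1839, 1102))/3164094 = √(3002169 - 1839)/3164094 = √3000330*(1/3164094) = (3*√333370)*(1/3164094) = √333370/1054698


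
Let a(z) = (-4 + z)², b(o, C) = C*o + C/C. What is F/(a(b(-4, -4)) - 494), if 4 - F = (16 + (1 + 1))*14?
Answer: 248/325 ≈ 0.76308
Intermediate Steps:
b(o, C) = 1 + C*o (b(o, C) = C*o + 1 = 1 + C*o)
F = -248 (F = 4 - (16 + (1 + 1))*14 = 4 - (16 + 2)*14 = 4 - 18*14 = 4 - 1*252 = 4 - 252 = -248)
F/(a(b(-4, -4)) - 494) = -248/((-4 + (1 - 4*(-4)))² - 494) = -248/((-4 + (1 + 16))² - 494) = -248/((-4 + 17)² - 494) = -248/(13² - 494) = -248/(169 - 494) = -248/(-325) = -248*(-1/325) = 248/325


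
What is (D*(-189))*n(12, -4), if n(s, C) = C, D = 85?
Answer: 64260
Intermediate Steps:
(D*(-189))*n(12, -4) = (85*(-189))*(-4) = -16065*(-4) = 64260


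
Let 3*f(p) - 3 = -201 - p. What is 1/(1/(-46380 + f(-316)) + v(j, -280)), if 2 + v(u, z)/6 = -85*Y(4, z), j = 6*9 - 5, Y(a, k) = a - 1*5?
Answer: 139022/69232953 ≈ 0.0020080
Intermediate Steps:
Y(a, k) = -5 + a (Y(a, k) = a - 5 = -5 + a)
j = 49 (j = 54 - 5 = 49)
v(u, z) = 498 (v(u, z) = -12 + 6*(-85*(-5 + 4)) = -12 + 6*(-85*(-1)) = -12 + 6*85 = -12 + 510 = 498)
f(p) = -66 - p/3 (f(p) = 1 + (-201 - p)/3 = 1 + (-67 - p/3) = -66 - p/3)
1/(1/(-46380 + f(-316)) + v(j, -280)) = 1/(1/(-46380 + (-66 - ⅓*(-316))) + 498) = 1/(1/(-46380 + (-66 + 316/3)) + 498) = 1/(1/(-46380 + 118/3) + 498) = 1/(1/(-139022/3) + 498) = 1/(-3/139022 + 498) = 1/(69232953/139022) = 139022/69232953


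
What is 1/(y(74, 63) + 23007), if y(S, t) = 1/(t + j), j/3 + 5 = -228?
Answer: 636/14632451 ≈ 4.3465e-5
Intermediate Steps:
j = -699 (j = -15 + 3*(-228) = -15 - 684 = -699)
y(S, t) = 1/(-699 + t) (y(S, t) = 1/(t - 699) = 1/(-699 + t))
1/(y(74, 63) + 23007) = 1/(1/(-699 + 63) + 23007) = 1/(1/(-636) + 23007) = 1/(-1/636 + 23007) = 1/(14632451/636) = 636/14632451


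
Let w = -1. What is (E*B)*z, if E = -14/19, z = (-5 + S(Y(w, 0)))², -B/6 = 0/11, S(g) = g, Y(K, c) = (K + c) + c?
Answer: 0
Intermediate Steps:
Y(K, c) = K + 2*c
B = 0 (B = -0/11 = -6*0 = 0)
z = 36 (z = (-5 + (-1 + 2*0))² = (-5 + (-1 + 0))² = (-5 - 1)² = (-6)² = 36)
E = -14/19 (E = -14*1/19 = -14/19 ≈ -0.73684)
(E*B)*z = -14/19*0*36 = 0*36 = 0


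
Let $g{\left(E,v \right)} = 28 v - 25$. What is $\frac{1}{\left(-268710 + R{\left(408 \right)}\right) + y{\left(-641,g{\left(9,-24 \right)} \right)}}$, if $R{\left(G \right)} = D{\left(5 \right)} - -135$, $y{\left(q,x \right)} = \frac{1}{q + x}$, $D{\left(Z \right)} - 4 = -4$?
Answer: $- \frac{1338}{359353351} \approx -3.7234 \cdot 10^{-6}$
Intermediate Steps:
$D{\left(Z \right)} = 0$ ($D{\left(Z \right)} = 4 - 4 = 0$)
$g{\left(E,v \right)} = -25 + 28 v$
$R{\left(G \right)} = 135$ ($R{\left(G \right)} = 0 - -135 = 0 + 135 = 135$)
$\frac{1}{\left(-268710 + R{\left(408 \right)}\right) + y{\left(-641,g{\left(9,-24 \right)} \right)}} = \frac{1}{\left(-268710 + 135\right) + \frac{1}{-641 + \left(-25 + 28 \left(-24\right)\right)}} = \frac{1}{-268575 + \frac{1}{-641 - 697}} = \frac{1}{-268575 + \frac{1}{-1338}} = \frac{1}{-268575 - \frac{1}{1338}} = \frac{1}{- \frac{359353351}{1338}} = - \frac{1338}{359353351}$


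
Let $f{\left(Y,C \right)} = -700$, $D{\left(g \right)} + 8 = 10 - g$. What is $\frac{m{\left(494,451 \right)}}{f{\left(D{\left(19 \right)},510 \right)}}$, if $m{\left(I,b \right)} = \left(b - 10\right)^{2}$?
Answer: $- \frac{27783}{100} \approx -277.83$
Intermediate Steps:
$m{\left(I,b \right)} = \left(-10 + b\right)^{2}$
$D{\left(g \right)} = 2 - g$ ($D{\left(g \right)} = -8 - \left(-10 + g\right) = 2 - g$)
$\frac{m{\left(494,451 \right)}}{f{\left(D{\left(19 \right)},510 \right)}} = \frac{\left(-10 + 451\right)^{2}}{-700} = 441^{2} \left(- \frac{1}{700}\right) = 194481 \left(- \frac{1}{700}\right) = - \frac{27783}{100}$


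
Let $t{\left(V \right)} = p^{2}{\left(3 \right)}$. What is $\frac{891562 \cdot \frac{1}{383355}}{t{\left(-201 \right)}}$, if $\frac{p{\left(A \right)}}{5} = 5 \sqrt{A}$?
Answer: $\frac{127366}{102684375} \approx 0.0012404$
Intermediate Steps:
$p{\left(A \right)} = 25 \sqrt{A}$ ($p{\left(A \right)} = 5 \cdot 5 \sqrt{A} = 25 \sqrt{A}$)
$t{\left(V \right)} = 1875$ ($t{\left(V \right)} = \left(25 \sqrt{3}\right)^{2} = 1875$)
$\frac{891562 \cdot \frac{1}{383355}}{t{\left(-201 \right)}} = \frac{891562 \cdot \frac{1}{383355}}{1875} = 891562 \cdot \frac{1}{383355} \cdot \frac{1}{1875} = \frac{127366}{54765} \cdot \frac{1}{1875} = \frac{127366}{102684375}$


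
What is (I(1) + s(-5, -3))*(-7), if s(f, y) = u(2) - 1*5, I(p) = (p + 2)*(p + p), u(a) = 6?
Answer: -49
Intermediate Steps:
I(p) = 2*p*(2 + p) (I(p) = (2 + p)*(2*p) = 2*p*(2 + p))
s(f, y) = 1 (s(f, y) = 6 - 1*5 = 6 - 5 = 1)
(I(1) + s(-5, -3))*(-7) = (2*1*(2 + 1) + 1)*(-7) = (2*1*3 + 1)*(-7) = (6 + 1)*(-7) = 7*(-7) = -49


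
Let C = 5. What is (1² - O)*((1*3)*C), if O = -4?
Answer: 75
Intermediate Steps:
(1² - O)*((1*3)*C) = (1² - 1*(-4))*((1*3)*5) = (1 + 4)*(3*5) = 5*15 = 75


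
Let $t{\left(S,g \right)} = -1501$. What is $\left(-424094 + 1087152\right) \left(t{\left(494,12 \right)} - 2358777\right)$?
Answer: $-1565001210124$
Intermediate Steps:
$\left(-424094 + 1087152\right) \left(t{\left(494,12 \right)} - 2358777\right) = \left(-424094 + 1087152\right) \left(-1501 - 2358777\right) = 663058 \left(-2360278\right) = -1565001210124$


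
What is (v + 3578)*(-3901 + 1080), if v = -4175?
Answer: 1684137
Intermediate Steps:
(v + 3578)*(-3901 + 1080) = (-4175 + 3578)*(-3901 + 1080) = -597*(-2821) = 1684137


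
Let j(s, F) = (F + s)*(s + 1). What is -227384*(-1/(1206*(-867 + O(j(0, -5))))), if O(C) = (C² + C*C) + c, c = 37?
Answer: -28423/117585 ≈ -0.24172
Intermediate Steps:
j(s, F) = (1 + s)*(F + s) (j(s, F) = (F + s)*(1 + s) = (1 + s)*(F + s))
O(C) = 37 + 2*C² (O(C) = (C² + C*C) + 37 = (C² + C²) + 37 = 2*C² + 37 = 37 + 2*C²)
-227384*(-1/(1206*(-867 + O(j(0, -5))))) = -227384*(-1/(1206*(-867 + (37 + 2*(-5 + 0 + 0² - 5*0)²)))) = -227384*(-1/(1206*(-867 + (37 + 2*(-5 + 0 + 0 + 0)²)))) = -227384*(-1/(1206*(-867 + (37 + 2*(-5)²)))) = -227384*(-1/(1206*(-867 + (37 + 2*25)))) = -227384*(-1/(1206*(-867 + (37 + 50)))) = -227384*(-1/(1206*(-867 + 87))) = -227384/((-780*(-1206))) = -227384/940680 = -227384*1/940680 = -28423/117585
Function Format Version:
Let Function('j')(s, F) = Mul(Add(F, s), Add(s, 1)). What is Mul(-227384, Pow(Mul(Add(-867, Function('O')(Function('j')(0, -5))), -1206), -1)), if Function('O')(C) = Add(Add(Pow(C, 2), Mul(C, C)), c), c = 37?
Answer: Rational(-28423, 117585) ≈ -0.24172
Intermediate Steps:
Function('j')(s, F) = Mul(Add(1, s), Add(F, s)) (Function('j')(s, F) = Mul(Add(F, s), Add(1, s)) = Mul(Add(1, s), Add(F, s)))
Function('O')(C) = Add(37, Mul(2, Pow(C, 2))) (Function('O')(C) = Add(Add(Pow(C, 2), Mul(C, C)), 37) = Add(Add(Pow(C, 2), Pow(C, 2)), 37) = Add(Mul(2, Pow(C, 2)), 37) = Add(37, Mul(2, Pow(C, 2))))
Mul(-227384, Pow(Mul(Add(-867, Function('O')(Function('j')(0, -5))), -1206), -1)) = Mul(-227384, Pow(Mul(Add(-867, Add(37, Mul(2, Pow(Add(-5, 0, Pow(0, 2), Mul(-5, 0)), 2)))), -1206), -1)) = Mul(-227384, Pow(Mul(Add(-867, Add(37, Mul(2, Pow(Add(-5, 0, 0, 0), 2)))), -1206), -1)) = Mul(-227384, Pow(Mul(Add(-867, Add(37, Mul(2, Pow(-5, 2)))), -1206), -1)) = Mul(-227384, Pow(Mul(Add(-867, Add(37, Mul(2, 25))), -1206), -1)) = Mul(-227384, Pow(Mul(Add(-867, Add(37, 50)), -1206), -1)) = Mul(-227384, Pow(Mul(Add(-867, 87), -1206), -1)) = Mul(-227384, Pow(Mul(-780, -1206), -1)) = Mul(-227384, Pow(940680, -1)) = Mul(-227384, Rational(1, 940680)) = Rational(-28423, 117585)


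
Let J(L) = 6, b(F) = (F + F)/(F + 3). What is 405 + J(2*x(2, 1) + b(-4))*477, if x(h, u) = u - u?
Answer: 3267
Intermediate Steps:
b(F) = 2*F/(3 + F) (b(F) = (2*F)/(3 + F) = 2*F/(3 + F))
x(h, u) = 0
405 + J(2*x(2, 1) + b(-4))*477 = 405 + 6*477 = 405 + 2862 = 3267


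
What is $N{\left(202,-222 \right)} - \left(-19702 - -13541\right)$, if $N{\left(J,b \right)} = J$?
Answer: $6363$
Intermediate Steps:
$N{\left(202,-222 \right)} - \left(-19702 - -13541\right) = 202 - \left(-19702 - -13541\right) = 202 - \left(-19702 + 13541\right) = 202 - -6161 = 202 + 6161 = 6363$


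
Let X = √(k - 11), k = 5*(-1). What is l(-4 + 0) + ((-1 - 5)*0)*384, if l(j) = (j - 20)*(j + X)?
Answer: 96 - 96*I ≈ 96.0 - 96.0*I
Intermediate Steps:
k = -5
X = 4*I (X = √(-5 - 11) = √(-16) = 4*I ≈ 4.0*I)
l(j) = (-20 + j)*(j + 4*I) (l(j) = (j - 20)*(j + 4*I) = (-20 + j)*(j + 4*I))
l(-4 + 0) + ((-1 - 5)*0)*384 = ((-4 + 0)² - 80*I + 4*(-4 + 0)*(-5 + I)) + ((-1 - 5)*0)*384 = ((-4)² - 80*I + 4*(-4)*(-5 + I)) - 6*0*384 = (16 - 80*I + (80 - 16*I)) + 0*384 = (96 - 96*I) + 0 = 96 - 96*I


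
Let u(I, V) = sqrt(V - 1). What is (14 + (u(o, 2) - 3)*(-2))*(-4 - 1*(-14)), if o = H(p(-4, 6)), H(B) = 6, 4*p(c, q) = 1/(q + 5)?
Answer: 180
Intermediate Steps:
p(c, q) = 1/(4*(5 + q)) (p(c, q) = 1/(4*(q + 5)) = 1/(4*(5 + q)))
o = 6
u(I, V) = sqrt(-1 + V)
(14 + (u(o, 2) - 3)*(-2))*(-4 - 1*(-14)) = (14 + (sqrt(-1 + 2) - 3)*(-2))*(-4 - 1*(-14)) = (14 + (sqrt(1) - 3)*(-2))*(-4 + 14) = (14 + (1 - 3)*(-2))*10 = (14 - 2*(-2))*10 = (14 + 4)*10 = 18*10 = 180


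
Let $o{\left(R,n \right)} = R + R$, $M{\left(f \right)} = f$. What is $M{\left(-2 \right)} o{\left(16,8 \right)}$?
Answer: $-64$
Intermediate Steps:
$o{\left(R,n \right)} = 2 R$
$M{\left(-2 \right)} o{\left(16,8 \right)} = - 2 \cdot 2 \cdot 16 = \left(-2\right) 32 = -64$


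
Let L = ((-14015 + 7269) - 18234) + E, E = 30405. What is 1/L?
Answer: 1/5425 ≈ 0.00018433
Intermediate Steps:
L = 5425 (L = ((-14015 + 7269) - 18234) + 30405 = (-6746 - 18234) + 30405 = -24980 + 30405 = 5425)
1/L = 1/5425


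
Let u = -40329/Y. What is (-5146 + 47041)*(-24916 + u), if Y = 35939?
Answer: -37516823898435/35939 ≈ -1.0439e+9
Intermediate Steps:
u = -40329/35939 ≈ -1.1222
(-5146 + 47041)*(-24916 + u) = (-5146 + 47041)*(-24916 - 40329/35939) = 41895*(-895496453/35939) = -37516823898435/35939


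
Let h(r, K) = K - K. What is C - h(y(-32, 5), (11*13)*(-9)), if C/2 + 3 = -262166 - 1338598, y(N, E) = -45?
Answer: -3201534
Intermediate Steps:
h(r, K) = 0
C = -3201534 (C = -6 + 2*(-262166 - 1338598) = -6 + 2*(-1600764) = -6 - 3201528 = -3201534)
C - h(y(-32, 5), (11*13)*(-9)) = -3201534 - 1*0 = -3201534 + 0 = -3201534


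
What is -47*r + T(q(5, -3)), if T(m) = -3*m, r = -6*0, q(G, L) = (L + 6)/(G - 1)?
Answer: -9/4 ≈ -2.2500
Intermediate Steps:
q(G, L) = (6 + L)/(-1 + G)
r = 0
-47*r + T(q(5, -3)) = -47*0 - 3*(6 - 3)/(-1 + 5) = 0 - 3*3/4 = 0 - 9/4 = -9/4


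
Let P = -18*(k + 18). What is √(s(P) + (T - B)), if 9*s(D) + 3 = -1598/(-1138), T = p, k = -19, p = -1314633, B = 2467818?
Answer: I*√11021491580551/1707 ≈ 1944.9*I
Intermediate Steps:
T = -1314633
P = 18 (P = -18*(-19 + 18) = -18*(-1) = 18)
s(D) = -908/5121 (s(D) = -⅓ + (-1598/(-1138))/9 = -⅓ + (-1598*(-1/1138))/9 = -⅓ + (⅑)*(799/569) = -⅓ + 799/5121 = -908/5121)
√(s(P) + (T - B)) = √(-908/5121 + (-1314633 - 1*2467818)) = √(-908/5121 + (-1314633 - 2467818)) = √(-908/5121 - 3782451) = √(-19369932479/5121) = I*√11021491580551/1707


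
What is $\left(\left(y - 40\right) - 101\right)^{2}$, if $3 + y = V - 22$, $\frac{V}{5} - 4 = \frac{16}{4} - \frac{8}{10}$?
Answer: $16900$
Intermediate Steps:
$V = 36$ ($V = 20 + 5 \left(\frac{16}{4} - \frac{8}{10}\right) = 20 + 5 \left(16 \cdot \frac{1}{4} - \frac{4}{5}\right) = 20 + 5 \left(4 - \frac{4}{5}\right) = 20 + 5 \cdot \frac{16}{5} = 20 + 16 = 36$)
$y = 11$ ($y = -3 + \left(36 - 22\right) = -3 + 14 = 11$)
$\left(\left(y - 40\right) - 101\right)^{2} = \left(\left(11 - 40\right) - 101\right)^{2} = \left(-29 - 101\right)^{2} = \left(-130\right)^{2} = 16900$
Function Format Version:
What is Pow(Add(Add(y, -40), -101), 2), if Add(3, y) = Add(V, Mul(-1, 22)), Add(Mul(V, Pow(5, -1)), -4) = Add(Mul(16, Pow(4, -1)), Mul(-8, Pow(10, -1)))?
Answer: 16900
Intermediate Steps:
V = 36 (V = Add(20, Mul(5, Add(Mul(16, Pow(4, -1)), Mul(-8, Pow(10, -1))))) = Add(20, Mul(5, Add(Mul(16, Rational(1, 4)), Mul(-8, Rational(1, 10))))) = Add(20, Mul(5, Add(4, Rational(-4, 5)))) = Add(20, Mul(5, Rational(16, 5))) = Add(20, 16) = 36)
y = 11 (y = Add(-3, Add(36, Mul(-1, 22))) = Add(-3, Add(36, -22)) = Add(-3, 14) = 11)
Pow(Add(Add(y, -40), -101), 2) = Pow(Add(Add(11, -40), -101), 2) = Pow(Add(-29, -101), 2) = Pow(-130, 2) = 16900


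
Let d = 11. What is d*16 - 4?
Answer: 172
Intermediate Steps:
d*16 - 4 = 11*16 - 4 = 176 - 4 = 172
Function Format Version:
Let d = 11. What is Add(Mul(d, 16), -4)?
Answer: 172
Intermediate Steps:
Add(Mul(d, 16), -4) = Add(Mul(11, 16), -4) = Add(176, -4) = 172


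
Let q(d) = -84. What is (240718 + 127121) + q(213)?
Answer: 367755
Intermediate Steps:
(240718 + 127121) + q(213) = (240718 + 127121) - 84 = 367839 - 84 = 367755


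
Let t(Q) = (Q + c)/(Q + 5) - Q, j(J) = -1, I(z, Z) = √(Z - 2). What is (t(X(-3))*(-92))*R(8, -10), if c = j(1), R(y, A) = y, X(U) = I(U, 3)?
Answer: 736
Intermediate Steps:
I(z, Z) = √(-2 + Z)
X(U) = 1 (X(U) = √(-2 + 3) = √1 = 1)
c = -1
t(Q) = -Q + (-1 + Q)/(5 + Q) (t(Q) = (Q - 1)/(Q + 5) - Q = (-1 + Q)/(5 + Q) - Q = -Q + (-1 + Q)/(5 + Q))
(t(X(-3))*(-92))*R(8, -10) = (((-1 - 1*1² - 4*1)/(5 + 1))*(-92))*8 = (((-1 - 1*1 - 4)/6)*(-92))*8 = (((-1 - 1 - 4)/6)*(-92))*8 = (((⅙)*(-6))*(-92))*8 = -1*(-92)*8 = 92*8 = 736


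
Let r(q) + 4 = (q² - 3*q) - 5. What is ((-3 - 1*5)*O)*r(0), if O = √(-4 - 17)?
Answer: 72*I*√21 ≈ 329.95*I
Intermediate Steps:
O = I*√21 (O = √(-21) = I*√21 ≈ 4.5826*I)
r(q) = -9 + q² - 3*q (r(q) = -4 + ((q² - 3*q) - 5) = -4 + (-5 + q² - 3*q) = -9 + q² - 3*q)
((-3 - 1*5)*O)*r(0) = ((-3 - 1*5)*(I*√21))*(-9 + 0² - 3*0) = ((-3 - 5)*(I*√21))*(-9 + 0 + 0) = -8*I*√21*(-9) = 72*I*√21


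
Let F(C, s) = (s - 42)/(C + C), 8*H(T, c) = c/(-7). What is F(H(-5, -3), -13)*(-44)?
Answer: 67760/3 ≈ 22587.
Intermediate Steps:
H(T, c) = -c/56 (H(T, c) = (c/(-7))/8 = (c*(-⅐))/8 = (-c/7)/8 = -c/56)
F(C, s) = (-42 + s)/(2*C) (F(C, s) = (-42 + s)/((2*C)) = (-42 + s)*(1/(2*C)) = (-42 + s)/(2*C))
F(H(-5, -3), -13)*(-44) = ((-42 - 13)/(2*((-1/56*(-3)))))*(-44) = ((½)*(-55)/(3/56))*(-44) = ((½)*(56/3)*(-55))*(-44) = -1540/3*(-44) = 67760/3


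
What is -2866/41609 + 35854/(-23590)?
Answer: -111389859/70111165 ≈ -1.5888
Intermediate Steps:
-2866/41609 + 35854/(-23590) = -2866*1/41609 + 35854*(-1/23590) = -2866/41609 - 2561/1685 = -111389859/70111165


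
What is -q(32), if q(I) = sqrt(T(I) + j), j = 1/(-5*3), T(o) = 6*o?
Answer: -sqrt(43185)/15 ≈ -13.854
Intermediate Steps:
j = -1/15 (j = 1/(-15) = -1/15 ≈ -0.066667)
q(I) = sqrt(-1/15 + 6*I) (q(I) = sqrt(6*I - 1/15) = sqrt(-1/15 + 6*I))
-q(32) = -sqrt(-15 + 1350*32)/15 = -sqrt(-15 + 43200)/15 = -sqrt(43185)/15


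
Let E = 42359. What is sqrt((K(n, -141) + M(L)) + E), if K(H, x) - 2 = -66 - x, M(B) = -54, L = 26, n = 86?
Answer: sqrt(42382) ≈ 205.87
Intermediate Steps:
K(H, x) = -64 - x (K(H, x) = 2 + (-66 - x) = -64 - x)
sqrt((K(n, -141) + M(L)) + E) = sqrt(((-64 - 1*(-141)) - 54) + 42359) = sqrt(((-64 + 141) - 54) + 42359) = sqrt((77 - 54) + 42359) = sqrt(23 + 42359) = sqrt(42382)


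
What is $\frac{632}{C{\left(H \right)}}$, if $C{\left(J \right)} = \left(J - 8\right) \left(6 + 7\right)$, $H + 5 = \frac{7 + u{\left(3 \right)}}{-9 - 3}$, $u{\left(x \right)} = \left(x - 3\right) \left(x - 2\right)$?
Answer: $- \frac{7584}{2119} \approx -3.579$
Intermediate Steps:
$u{\left(x \right)} = \left(-3 + x\right) \left(-2 + x\right)$
$H = - \frac{67}{12}$ ($H = -5 + \frac{7 + \left(6 + 3^{2} - 15\right)}{-9 - 3} = -5 + \frac{7 + \left(6 + 9 - 15\right)}{-12} = -5 + \left(7 + 0\right) \left(- \frac{1}{12}\right) = -5 + 7 \left(- \frac{1}{12}\right) = -5 - \frac{7}{12} = - \frac{67}{12} \approx -5.5833$)
$C{\left(J \right)} = -104 + 13 J$ ($C{\left(J \right)} = \left(-8 + J\right) 13 = -104 + 13 J$)
$\frac{632}{C{\left(H \right)}} = \frac{632}{-104 + 13 \left(- \frac{67}{12}\right)} = \frac{632}{-104 - \frac{871}{12}} = \frac{632}{- \frac{2119}{12}} = 632 \left(- \frac{12}{2119}\right) = - \frac{7584}{2119}$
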